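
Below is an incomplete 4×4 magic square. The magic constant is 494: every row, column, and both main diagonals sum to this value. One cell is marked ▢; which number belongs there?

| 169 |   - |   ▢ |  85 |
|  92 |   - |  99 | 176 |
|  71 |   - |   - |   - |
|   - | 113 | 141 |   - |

134

Using row 2: 92 + 99 + 176 + ? → (2,2) = 494 − 367 = 127.
The remaining cell in column 1 is (4,1) = 494 − 332 = 162.
Anti-diagonal: 85 + 99 + 162 + ? = 494, so (3,2) = 148.
Row 4 must total 494; the given cells sum to 416, so (4,4) = 78.
Column 2 needs 494; the known cells sum to 388, so (1,2) = 106.
The remaining cell in column 4 is (3,4) = 494 − 339 = 155.
Main diagonal: 169 + 127 + 78 + ? = 494, so (3,3) = 120.
From row 1, 494 − (169 + 106 + 85) gives (1,3) = 134.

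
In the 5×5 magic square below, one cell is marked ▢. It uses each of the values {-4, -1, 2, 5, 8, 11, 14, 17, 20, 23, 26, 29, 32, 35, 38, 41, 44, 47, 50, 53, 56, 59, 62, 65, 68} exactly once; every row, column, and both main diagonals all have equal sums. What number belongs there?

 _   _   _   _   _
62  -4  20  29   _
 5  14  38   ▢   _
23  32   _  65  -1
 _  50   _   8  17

The 25 entries sum to 800, so each line sums to 800/5 = 160.
Row 2: 62 + (-4) + 20 + 29 + ? = 160, so (2,5) = 53.
The remaining cell in row 4 is (4,3) = 160 − 119 = 41.
Using column 2: -4 + 14 + 32 + 50 + ? → (1,2) = 160 − 92 = 68.
The remaining cell in main diagonal is (1,1) = 160 − 116 = 44.
Column 1 needs 160; the known cells sum to 134, so (5,1) = 26.
Using anti-diagonal: 29 + 38 + 32 + 26 + ? → (1,5) = 160 − 125 = 35.
Row 5 must total 160; the given cells sum to 101, so (5,3) = 59.
Column 3 needs 160; the known cells sum to 158, so (1,3) = 2.
Column 5 needs 160; the known cells sum to 104, so (3,5) = 56.
The remaining cell in row 1 is (1,4) = 160 − 149 = 11.
Row 3 must total 160; the given cells sum to 113, so (3,4) = 47.

47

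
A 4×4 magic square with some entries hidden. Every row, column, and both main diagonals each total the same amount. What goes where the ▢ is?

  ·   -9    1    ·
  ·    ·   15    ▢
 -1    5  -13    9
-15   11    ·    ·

Row 3 is complete and sums to 0; that is the magic constant.
Column 2 must total 0; the given cells sum to 7, so (2,2) = -7.
Column 3: 1 + 15 + (-13) + ? = 0, so (4,3) = -3.
The remaining cell in anti-diagonal is (1,4) = 0 − 5 = -5.
Row 1 must total 0; the given cells sum to -13, so (1,1) = 13.
Using row 4: -15 + 11 + (-3) + ? → (4,4) = 0 − (-7) = 7.
The remaining cell in column 1 is (2,1) = 0 − (-3) = 3.
The remaining cell in column 4 is (2,4) = 0 − 11 = -11.

-11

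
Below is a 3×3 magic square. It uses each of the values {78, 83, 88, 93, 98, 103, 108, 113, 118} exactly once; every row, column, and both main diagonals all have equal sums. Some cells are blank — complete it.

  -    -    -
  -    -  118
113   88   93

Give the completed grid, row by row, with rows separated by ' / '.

The 9 entries sum to 882, so each line sums to 882/3 = 294.
The remaining cell in column 3 is (1,3) = 294 − 211 = 83.
Using anti-diagonal: 83 + 113 + ? → (2,2) = 294 − 196 = 98.
Row 2 must total 294; the given cells sum to 216, so (2,1) = 78.
Column 1 needs 294; the known cells sum to 191, so (1,1) = 103.
From column 2, 294 − (98 + 88) gives (1,2) = 108.

103 108 83 / 78 98 118 / 113 88 93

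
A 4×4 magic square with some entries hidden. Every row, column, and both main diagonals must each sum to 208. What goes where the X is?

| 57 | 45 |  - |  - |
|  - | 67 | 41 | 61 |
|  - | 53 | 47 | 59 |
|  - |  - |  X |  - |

65

Row 2 needs 208; the known cells sum to 169, so (2,1) = 39.
From row 3, 208 − (53 + 47 + 59) gives (3,1) = 49.
Column 1: 57 + 39 + 49 + ? = 208, so (4,1) = 63.
The remaining cell in column 2 is (4,2) = 208 − 165 = 43.
Using main diagonal: 57 + 67 + 47 + ? → (4,4) = 208 − 171 = 37.
Anti-diagonal needs 208; the known cells sum to 157, so (1,4) = 51.
Row 1: 57 + 45 + 51 + ? = 208, so (1,3) = 55.
Row 4 must total 208; the given cells sum to 143, so (4,3) = 65.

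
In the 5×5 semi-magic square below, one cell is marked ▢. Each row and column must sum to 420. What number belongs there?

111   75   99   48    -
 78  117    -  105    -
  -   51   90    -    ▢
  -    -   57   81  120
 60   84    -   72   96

63

From row 1, 420 − (111 + 75 + 99 + 48) gives (1,5) = 87.
Row 5 must total 420; the given cells sum to 312, so (5,3) = 108.
Column 2 must total 420; the given cells sum to 327, so (4,2) = 93.
The remaining cell in column 3 is (2,3) = 420 − 354 = 66.
Column 4 needs 420; the known cells sum to 306, so (3,4) = 114.
Row 2 must total 420; the given cells sum to 366, so (2,5) = 54.
Using row 4: 93 + 57 + 81 + 120 + ? → (4,1) = 420 − 351 = 69.
The remaining cell in column 1 is (3,1) = 420 − 318 = 102.
Using column 5: 87 + 54 + 120 + 96 + ? → (3,5) = 420 − 357 = 63.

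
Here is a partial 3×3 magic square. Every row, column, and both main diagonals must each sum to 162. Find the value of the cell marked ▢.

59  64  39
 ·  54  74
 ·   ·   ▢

From row 2, 162 − (54 + 74) gives (2,1) = 34.
Column 1 must total 162; the given cells sum to 93, so (3,1) = 69.
Column 2 must total 162; the given cells sum to 118, so (3,2) = 44.
Column 3 must total 162; the given cells sum to 113, so (3,3) = 49.

49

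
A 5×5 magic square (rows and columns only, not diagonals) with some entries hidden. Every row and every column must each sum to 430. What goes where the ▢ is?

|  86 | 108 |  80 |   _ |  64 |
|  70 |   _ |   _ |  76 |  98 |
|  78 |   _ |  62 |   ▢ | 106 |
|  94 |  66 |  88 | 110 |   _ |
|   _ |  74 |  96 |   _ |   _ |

84

Using row 1: 86 + 108 + 80 + 64 + ? → (1,4) = 430 − 338 = 92.
The remaining cell in row 4 is (4,5) = 430 − 358 = 72.
From column 1, 430 − (86 + 70 + 78 + 94) gives (5,1) = 102.
The remaining cell in column 3 is (2,3) = 430 − 326 = 104.
Using column 5: 64 + 98 + 106 + 72 + ? → (5,5) = 430 − 340 = 90.
Using row 2: 70 + 104 + 76 + 98 + ? → (2,2) = 430 − 348 = 82.
The remaining cell in row 5 is (5,4) = 430 − 362 = 68.
Column 2 must total 430; the given cells sum to 330, so (3,2) = 100.
Column 4 must total 430; the given cells sum to 346, so (3,4) = 84.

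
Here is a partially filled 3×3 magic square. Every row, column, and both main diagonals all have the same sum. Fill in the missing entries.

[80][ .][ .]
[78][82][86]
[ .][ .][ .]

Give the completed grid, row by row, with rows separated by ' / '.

Row 2 is already complete: 78 + 82 + 86 = 246, so that is the magic constant.
Column 1 must total 246; the given cells sum to 158, so (3,1) = 88.
Main diagonal: 80 + 82 + ? = 246, so (3,3) = 84.
Anti-diagonal must total 246; the given cells sum to 170, so (1,3) = 76.
Row 1 must total 246; the given cells sum to 156, so (1,2) = 90.
Row 3 must total 246; the given cells sum to 172, so (3,2) = 74.

80 90 76 / 78 82 86 / 88 74 84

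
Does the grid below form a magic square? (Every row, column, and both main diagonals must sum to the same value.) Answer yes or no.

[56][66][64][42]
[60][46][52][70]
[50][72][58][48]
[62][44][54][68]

Row 1: 56 + 66 + 64 + 42 = 228.
Row 2: 60 + 46 + 52 + 70 = 228.
Row 3: 50 + 72 + 58 + 48 = 228.
Row 4: 62 + 44 + 54 + 68 = 228.
Column 1: 56 + 60 + 50 + 62 = 228.
Column 2: 66 + 46 + 72 + 44 = 228.
Column 3: 64 + 52 + 58 + 54 = 228.
Column 4: 42 + 70 + 48 + 68 = 228.
Main diagonal: 56 + 46 + 58 + 68 = 228.
Anti-diagonal: 42 + 52 + 72 + 62 = 228.
All lines sum to 228.

Yes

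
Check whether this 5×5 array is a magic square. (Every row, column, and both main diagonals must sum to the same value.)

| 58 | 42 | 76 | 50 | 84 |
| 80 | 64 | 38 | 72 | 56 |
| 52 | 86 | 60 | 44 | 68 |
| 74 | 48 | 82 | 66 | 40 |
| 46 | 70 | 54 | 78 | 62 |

Yes

Row 1: 58 + 42 + 76 + 50 + 84 = 310.
Row 2: 80 + 64 + 38 + 72 + 56 = 310.
Row 3: 52 + 86 + 60 + 44 + 68 = 310.
Row 4: 74 + 48 + 82 + 66 + 40 = 310.
Row 5: 46 + 70 + 54 + 78 + 62 = 310.
Column 1: 58 + 80 + 52 + 74 + 46 = 310.
Column 2: 42 + 64 + 86 + 48 + 70 = 310.
Column 3: 76 + 38 + 60 + 82 + 54 = 310.
Column 4: 50 + 72 + 44 + 66 + 78 = 310.
Column 5: 84 + 56 + 68 + 40 + 62 = 310.
Main diagonal: 58 + 64 + 60 + 66 + 62 = 310.
Anti-diagonal: 84 + 72 + 60 + 48 + 46 = 310.
All lines sum to 310.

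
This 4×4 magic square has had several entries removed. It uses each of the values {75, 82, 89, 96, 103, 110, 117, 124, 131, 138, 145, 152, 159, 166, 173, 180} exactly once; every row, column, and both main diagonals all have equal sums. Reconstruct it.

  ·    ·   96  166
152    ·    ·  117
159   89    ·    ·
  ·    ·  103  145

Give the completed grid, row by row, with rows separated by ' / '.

75 173 96 166 / 152 110 131 117 / 159 89 180 82 / 124 138 103 145

The 16 entries sum to 2040, so each line sums to 2040/4 = 510.
Column 4: 166 + 117 + 145 + ? = 510, so (3,4) = 82.
Using row 3: 159 + 89 + 82 + ? → (3,3) = 510 − 330 = 180.
Column 3 needs 510; the known cells sum to 379, so (2,3) = 131.
From anti-diagonal, 510 − (166 + 131 + 89) gives (4,1) = 124.
Row 2 must total 510; the given cells sum to 400, so (2,2) = 110.
Row 4 must total 510; the given cells sum to 372, so (4,2) = 138.
From column 1, 510 − (152 + 159 + 124) gives (1,1) = 75.
The remaining cell in column 2 is (1,2) = 510 − 337 = 173.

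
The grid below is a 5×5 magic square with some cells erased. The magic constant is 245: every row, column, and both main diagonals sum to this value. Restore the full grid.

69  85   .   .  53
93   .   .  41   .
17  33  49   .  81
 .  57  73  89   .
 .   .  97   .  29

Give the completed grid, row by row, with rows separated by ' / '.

69 85 1 37 53 / 93 9 25 41 77 / 17 33 49 65 81 / 21 57 73 89 5 / 45 61 97 13 29

Using row 3: 17 + 33 + 49 + 81 + ? → (3,4) = 245 − 180 = 65.
The remaining cell in main diagonal is (2,2) = 245 − 236 = 9.
The remaining cell in anti-diagonal is (5,1) = 245 − 200 = 45.
Column 1 must total 245; the given cells sum to 224, so (4,1) = 21.
Using column 2: 85 + 9 + 33 + 57 + ? → (5,2) = 245 − 184 = 61.
Row 4 needs 245; the known cells sum to 240, so (4,5) = 5.
Row 5 needs 245; the known cells sum to 232, so (5,4) = 13.
The remaining cell in column 4 is (1,4) = 245 − 208 = 37.
Column 5 must total 245; the given cells sum to 168, so (2,5) = 77.
Row 1: 69 + 85 + 37 + 53 + ? = 245, so (1,3) = 1.
Row 2 needs 245; the known cells sum to 220, so (2,3) = 25.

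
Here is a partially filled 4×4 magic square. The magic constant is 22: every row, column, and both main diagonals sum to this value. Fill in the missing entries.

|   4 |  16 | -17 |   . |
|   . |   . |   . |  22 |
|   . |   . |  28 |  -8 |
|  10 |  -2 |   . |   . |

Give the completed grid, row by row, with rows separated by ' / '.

The remaining cell in row 1 is (1,4) = 22 − 3 = 19.
From column 4, 22 − (19 + 22 + (-8)) gives (4,4) = -11.
Using main diagonal: 4 + 28 + (-11) + ? → (2,2) = 22 − 21 = 1.
Row 4 must total 22; the given cells sum to -3, so (4,3) = 25.
Column 2: 16 + 1 + (-2) + ? = 22, so (3,2) = 7.
Column 3 must total 22; the given cells sum to 36, so (2,3) = -14.
Row 2 must total 22; the given cells sum to 9, so (2,1) = 13.
The remaining cell in row 3 is (3,1) = 22 − 27 = -5.

4 16 -17 19 / 13 1 -14 22 / -5 7 28 -8 / 10 -2 25 -11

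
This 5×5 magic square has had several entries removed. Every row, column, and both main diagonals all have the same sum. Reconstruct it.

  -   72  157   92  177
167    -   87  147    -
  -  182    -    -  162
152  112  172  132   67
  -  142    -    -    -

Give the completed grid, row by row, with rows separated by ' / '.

Row 4 is already complete: 152 + 112 + 172 + 132 + 67 = 635, so that is the magic constant.
Row 1: 72 + 157 + 92 + 177 + ? = 635, so (1,1) = 137.
Using column 2: 72 + 182 + 112 + 142 + ? → (2,2) = 635 − 508 = 127.
From row 2, 635 − (167 + 127 + 87 + 147) gives (2,5) = 107.
Column 5: 177 + 107 + 162 + 67 + ? = 635, so (5,5) = 122.
The remaining cell in main diagonal is (3,3) = 635 − 518 = 117.
Anti-diagonal needs 635; the known cells sum to 553, so (5,1) = 82.
Column 1 must total 635; the given cells sum to 538, so (3,1) = 97.
Column 3 must total 635; the given cells sum to 533, so (5,3) = 102.
Using row 3: 97 + 182 + 117 + 162 + ? → (3,4) = 635 − 558 = 77.
Row 5 must total 635; the given cells sum to 448, so (5,4) = 187.

137 72 157 92 177 / 167 127 87 147 107 / 97 182 117 77 162 / 152 112 172 132 67 / 82 142 102 187 122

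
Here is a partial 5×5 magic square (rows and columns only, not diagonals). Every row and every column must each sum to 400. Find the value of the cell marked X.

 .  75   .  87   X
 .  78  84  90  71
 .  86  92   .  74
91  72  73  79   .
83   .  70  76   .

88

Using row 2: 78 + 84 + 90 + 71 + ? → (2,1) = 400 − 323 = 77.
Row 4: 91 + 72 + 73 + 79 + ? = 400, so (4,5) = 85.
Column 2 must total 400; the given cells sum to 311, so (5,2) = 89.
Column 3: 84 + 92 + 73 + 70 + ? = 400, so (1,3) = 81.
The remaining cell in column 4 is (3,4) = 400 − 332 = 68.
The remaining cell in row 3 is (3,1) = 400 − 320 = 80.
From row 5, 400 − (83 + 89 + 70 + 76) gives (5,5) = 82.
Column 1 needs 400; the known cells sum to 331, so (1,1) = 69.
Column 5: 71 + 74 + 85 + 82 + ? = 400, so (1,5) = 88.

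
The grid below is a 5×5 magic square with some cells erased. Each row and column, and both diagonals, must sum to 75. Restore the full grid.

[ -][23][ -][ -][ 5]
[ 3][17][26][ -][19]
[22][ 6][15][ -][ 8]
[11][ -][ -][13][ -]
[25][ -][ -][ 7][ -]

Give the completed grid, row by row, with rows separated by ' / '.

14 23 12 21 5 / 3 17 26 10 19 / 22 6 15 24 8 / 11 20 4 13 27 / 25 9 18 7 16

The remaining cell in row 2 is (2,4) = 75 − 65 = 10.
The remaining cell in row 3 is (3,4) = 75 − 51 = 24.
Column 1 needs 75; the known cells sum to 61, so (1,1) = 14.
Column 4 needs 75; the known cells sum to 54, so (1,4) = 21.
Main diagonal must total 75; the given cells sum to 59, so (5,5) = 16.
Anti-diagonal must total 75; the given cells sum to 55, so (4,2) = 20.
From row 1, 75 − (14 + 23 + 21 + 5) gives (1,3) = 12.
Column 2 must total 75; the given cells sum to 66, so (5,2) = 9.
Column 5: 5 + 19 + 8 + 16 + ? = 75, so (4,5) = 27.
Row 4 must total 75; the given cells sum to 71, so (4,3) = 4.
The remaining cell in row 5 is (5,3) = 75 − 57 = 18.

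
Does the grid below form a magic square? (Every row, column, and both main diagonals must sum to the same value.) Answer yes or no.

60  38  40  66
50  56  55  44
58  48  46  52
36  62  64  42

No — anti-diagonal sums to 205 but column 4 sums to 204.

Row 1: 60 + 38 + 40 + 66 = 204.
Row 2: 50 + 56 + 55 + 44 = 205.
Row 3: 58 + 48 + 46 + 52 = 204.
Row 4: 36 + 62 + 64 + 42 = 204.
Column 1: 60 + 50 + 58 + 36 = 204.
Column 2: 38 + 56 + 48 + 62 = 204.
Column 3: 40 + 55 + 46 + 64 = 205.
Column 4: 66 + 44 + 52 + 42 = 204.
Main diagonal: 60 + 56 + 46 + 42 = 204.
Anti-diagonal: 66 + 55 + 48 + 36 = 205.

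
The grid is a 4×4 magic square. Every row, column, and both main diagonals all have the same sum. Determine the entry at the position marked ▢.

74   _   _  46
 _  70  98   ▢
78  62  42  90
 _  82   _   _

50

Row 3 is complete and sums to 272; that is the magic constant.
Using column 2: 70 + 62 + 82 + ? → (1,2) = 272 − 214 = 58.
Main diagonal: 74 + 70 + 42 + ? = 272, so (4,4) = 86.
The remaining cell in anti-diagonal is (4,1) = 272 − 206 = 66.
From row 1, 272 − (74 + 58 + 46) gives (1,3) = 94.
Row 4: 66 + 82 + 86 + ? = 272, so (4,3) = 38.
From column 1, 272 − (74 + 78 + 66) gives (2,1) = 54.
Column 4 needs 272; the known cells sum to 222, so (2,4) = 50.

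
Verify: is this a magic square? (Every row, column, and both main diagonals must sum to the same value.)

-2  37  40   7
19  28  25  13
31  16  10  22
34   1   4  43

Row 1: -2 + 37 + 40 + 7 = 82.
Row 2: 19 + 28 + 25 + 13 = 85.
Row 3: 31 + 16 + 10 + 22 = 79.
Row 4: 34 + 1 + 4 + 43 = 82.
Column 1: -2 + 19 + 31 + 34 = 82.
Column 2: 37 + 28 + 16 + 1 = 82.
Column 3: 40 + 25 + 10 + 4 = 79.
Column 4: 7 + 13 + 22 + 43 = 85.
Main diagonal: -2 + 28 + 10 + 43 = 79.
Anti-diagonal: 7 + 25 + 16 + 34 = 82.

No — row 4 sums to 82 but column 3 sums to 79.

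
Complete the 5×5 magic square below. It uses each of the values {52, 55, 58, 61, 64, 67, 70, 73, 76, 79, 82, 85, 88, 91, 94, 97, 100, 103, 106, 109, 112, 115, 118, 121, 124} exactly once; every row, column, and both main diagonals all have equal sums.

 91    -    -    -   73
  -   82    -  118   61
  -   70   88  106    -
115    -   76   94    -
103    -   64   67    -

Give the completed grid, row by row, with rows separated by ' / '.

91 109 112 55 73 / 79 82 100 118 61 / 52 70 88 106 124 / 115 58 76 94 97 / 103 121 64 67 85

The 25 entries sum to 2200, so each line sums to 2200/5 = 440.
The remaining cell in column 4 is (1,4) = 440 − 385 = 55.
Using main diagonal: 91 + 82 + 88 + 94 + ? → (5,5) = 440 − 355 = 85.
Anti-diagonal must total 440; the given cells sum to 382, so (4,2) = 58.
From row 4, 440 − (115 + 58 + 76 + 94) gives (4,5) = 97.
Row 5 needs 440; the known cells sum to 319, so (5,2) = 121.
The remaining cell in column 2 is (1,2) = 440 − 331 = 109.
Using column 5: 73 + 61 + 97 + 85 + ? → (3,5) = 440 − 316 = 124.
Using row 1: 91 + 109 + 55 + 73 + ? → (1,3) = 440 − 328 = 112.
Using row 3: 70 + 88 + 106 + 124 + ? → (3,1) = 440 − 388 = 52.
From column 1, 440 − (91 + 52 + 115 + 103) gives (2,1) = 79.
The remaining cell in column 3 is (2,3) = 440 − 340 = 100.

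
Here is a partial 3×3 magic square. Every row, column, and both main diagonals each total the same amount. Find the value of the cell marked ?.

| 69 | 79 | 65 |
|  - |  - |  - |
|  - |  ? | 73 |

63

Row 1 is complete and sums to 213; that is the magic constant.
Using column 3: 65 + 73 + ? → (2,3) = 213 − 138 = 75.
Main diagonal: 69 + 73 + ? = 213, so (2,2) = 71.
Anti-diagonal must total 213; the given cells sum to 136, so (3,1) = 77.
The remaining cell in row 2 is (2,1) = 213 − 146 = 67.
From row 3, 213 − (77 + 73) gives (3,2) = 63.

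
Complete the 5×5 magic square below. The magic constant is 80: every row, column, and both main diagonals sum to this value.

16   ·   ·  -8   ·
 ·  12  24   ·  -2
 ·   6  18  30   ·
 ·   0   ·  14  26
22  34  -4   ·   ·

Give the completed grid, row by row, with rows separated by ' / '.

Using column 2: 12 + 6 + 0 + 34 + ? → (1,2) = 80 − 52 = 28.
From main diagonal, 80 − (16 + 12 + 18 + 14) gives (5,5) = 20.
From row 5, 80 − (22 + 34 + (-4) + 20) gives (5,4) = 8.
The remaining cell in column 4 is (2,4) = 80 − 44 = 36.
The remaining cell in anti-diagonal is (1,5) = 80 − 76 = 4.
Using row 1: 16 + 28 + (-8) + 4 + ? → (1,3) = 80 − 40 = 40.
Using row 2: 12 + 24 + 36 + (-2) + ? → (2,1) = 80 − 70 = 10.
Column 3 must total 80; the given cells sum to 78, so (4,3) = 2.
From column 5, 80 − (4 + (-2) + 26 + 20) gives (3,5) = 32.
The remaining cell in row 3 is (3,1) = 80 − 86 = -6.
From row 4, 80 − (0 + 2 + 14 + 26) gives (4,1) = 38.

16 28 40 -8 4 / 10 12 24 36 -2 / -6 6 18 30 32 / 38 0 2 14 26 / 22 34 -4 8 20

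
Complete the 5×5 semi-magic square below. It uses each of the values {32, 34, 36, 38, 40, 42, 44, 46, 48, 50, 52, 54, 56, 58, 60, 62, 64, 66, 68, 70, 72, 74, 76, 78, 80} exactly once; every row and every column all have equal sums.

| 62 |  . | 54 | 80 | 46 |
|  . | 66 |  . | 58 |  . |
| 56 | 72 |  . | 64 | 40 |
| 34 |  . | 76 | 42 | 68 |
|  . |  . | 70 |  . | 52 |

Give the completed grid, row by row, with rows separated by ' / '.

62 38 54 80 46 / 50 66 32 58 74 / 56 72 48 64 40 / 34 60 76 42 68 / 78 44 70 36 52

The 25 entries sum to 1400, so each line sums to 1400/5 = 280.
Row 1: 62 + 54 + 80 + 46 + ? = 280, so (1,2) = 38.
Using row 3: 56 + 72 + 64 + 40 + ? → (3,3) = 280 − 232 = 48.
The remaining cell in row 4 is (4,2) = 280 − 220 = 60.
Using column 2: 38 + 66 + 72 + 60 + ? → (5,2) = 280 − 236 = 44.
Column 3: 54 + 48 + 76 + 70 + ? = 280, so (2,3) = 32.
Column 4 needs 280; the known cells sum to 244, so (5,4) = 36.
Column 5: 46 + 40 + 68 + 52 + ? = 280, so (2,5) = 74.
Row 2 needs 280; the known cells sum to 230, so (2,1) = 50.
Row 5 must total 280; the given cells sum to 202, so (5,1) = 78.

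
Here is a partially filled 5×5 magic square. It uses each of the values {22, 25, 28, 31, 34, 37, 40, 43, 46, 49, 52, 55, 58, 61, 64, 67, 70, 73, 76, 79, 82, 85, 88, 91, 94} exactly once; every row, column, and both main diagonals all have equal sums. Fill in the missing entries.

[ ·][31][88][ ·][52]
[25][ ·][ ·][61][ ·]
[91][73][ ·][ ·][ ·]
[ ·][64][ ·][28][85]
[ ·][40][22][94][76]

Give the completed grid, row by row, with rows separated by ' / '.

The 25 entries sum to 1450, so each line sums to 1450/5 = 290.
Row 5 needs 290; the known cells sum to 232, so (5,1) = 58.
Column 2: 31 + 73 + 64 + 40 + ? = 290, so (2,2) = 82.
From anti-diagonal, 290 − (52 + 61 + 64 + 58) gives (3,3) = 55.
The remaining cell in main diagonal is (1,1) = 290 − 241 = 49.
Row 1: 49 + 31 + 88 + 52 + ? = 290, so (1,4) = 70.
Using column 1: 49 + 25 + 91 + 58 + ? → (4,1) = 290 − 223 = 67.
From column 4, 290 − (70 + 61 + 28 + 94) gives (3,4) = 37.
Using row 3: 91 + 73 + 55 + 37 + ? → (3,5) = 290 − 256 = 34.
Using row 4: 67 + 64 + 28 + 85 + ? → (4,3) = 290 − 244 = 46.
From column 3, 290 − (88 + 55 + 46 + 22) gives (2,3) = 79.
Column 5 needs 290; the known cells sum to 247, so (2,5) = 43.

49 31 88 70 52 / 25 82 79 61 43 / 91 73 55 37 34 / 67 64 46 28 85 / 58 40 22 94 76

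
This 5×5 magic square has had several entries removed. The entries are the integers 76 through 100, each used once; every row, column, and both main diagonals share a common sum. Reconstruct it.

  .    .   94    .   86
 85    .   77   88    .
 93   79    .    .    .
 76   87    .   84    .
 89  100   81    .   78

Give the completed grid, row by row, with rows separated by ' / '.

The entries are 76 through 100, which sum to 2200, so each line sums to 2200/5 = 440.
Row 5 must total 440; the given cells sum to 348, so (5,4) = 92.
Column 1 needs 440; the known cells sum to 343, so (1,1) = 97.
From anti-diagonal, 440 − (86 + 88 + 87 + 89) gives (3,3) = 90.
Column 3 needs 440; the known cells sum to 342, so (4,3) = 98.
Main diagonal: 97 + 90 + 84 + 78 + ? = 440, so (2,2) = 91.
Using row 2: 85 + 91 + 77 + 88 + ? → (2,5) = 440 − 341 = 99.
Row 4 must total 440; the given cells sum to 345, so (4,5) = 95.
Column 2 must total 440; the given cells sum to 357, so (1,2) = 83.
From column 5, 440 − (86 + 99 + 95 + 78) gives (3,5) = 82.
Row 1 must total 440; the given cells sum to 360, so (1,4) = 80.
The remaining cell in row 3 is (3,4) = 440 − 344 = 96.

97 83 94 80 86 / 85 91 77 88 99 / 93 79 90 96 82 / 76 87 98 84 95 / 89 100 81 92 78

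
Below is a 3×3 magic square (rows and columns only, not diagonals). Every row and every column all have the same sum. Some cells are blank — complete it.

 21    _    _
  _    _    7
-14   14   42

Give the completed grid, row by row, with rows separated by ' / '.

21 28 -7 / 35 0 7 / -14 14 42

Row 3 is already complete: -14 + 14 + 42 = 42, so that is the magic constant.
Column 1: 21 + (-14) + ? = 42, so (2,1) = 35.
Column 3 must total 42; the given cells sum to 49, so (1,3) = -7.
From row 1, 42 − (21 + (-7)) gives (1,2) = 28.
Row 2 must total 42; the given cells sum to 42, so (2,2) = 0.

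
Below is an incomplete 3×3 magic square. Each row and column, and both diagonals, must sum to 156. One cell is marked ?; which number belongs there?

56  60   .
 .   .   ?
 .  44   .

68

Using row 1: 56 + 60 + ? → (1,3) = 156 − 116 = 40.
Column 2 must total 156; the given cells sum to 104, so (2,2) = 52.
The remaining cell in main diagonal is (3,3) = 156 − 108 = 48.
Using anti-diagonal: 40 + 52 + ? → (3,1) = 156 − 92 = 64.
The remaining cell in column 1 is (2,1) = 156 − 120 = 36.
Column 3 must total 156; the given cells sum to 88, so (2,3) = 68.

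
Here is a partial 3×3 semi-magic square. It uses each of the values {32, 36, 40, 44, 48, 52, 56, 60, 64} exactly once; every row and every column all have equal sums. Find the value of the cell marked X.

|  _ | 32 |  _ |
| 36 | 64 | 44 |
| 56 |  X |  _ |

The 9 entries sum to 432, so each line sums to 432/3 = 144.
The remaining cell in column 1 is (1,1) = 144 − 92 = 52.
Using column 2: 32 + 64 + ? → (3,2) = 144 − 96 = 48.

48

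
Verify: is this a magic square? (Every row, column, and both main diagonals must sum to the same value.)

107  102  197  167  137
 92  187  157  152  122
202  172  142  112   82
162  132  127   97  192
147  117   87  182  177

Yes

Row 1: 107 + 102 + 197 + 167 + 137 = 710.
Row 2: 92 + 187 + 157 + 152 + 122 = 710.
Row 3: 202 + 172 + 142 + 112 + 82 = 710.
Row 4: 162 + 132 + 127 + 97 + 192 = 710.
Row 5: 147 + 117 + 87 + 182 + 177 = 710.
Column 1: 107 + 92 + 202 + 162 + 147 = 710.
Column 2: 102 + 187 + 172 + 132 + 117 = 710.
Column 3: 197 + 157 + 142 + 127 + 87 = 710.
Column 4: 167 + 152 + 112 + 97 + 182 = 710.
Column 5: 137 + 122 + 82 + 192 + 177 = 710.
Main diagonal: 107 + 187 + 142 + 97 + 177 = 710.
Anti-diagonal: 137 + 152 + 142 + 132 + 147 = 710.
All lines sum to 710.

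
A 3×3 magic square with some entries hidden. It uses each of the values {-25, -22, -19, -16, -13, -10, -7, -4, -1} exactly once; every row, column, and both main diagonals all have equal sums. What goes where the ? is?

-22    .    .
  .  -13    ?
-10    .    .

-19

The 9 entries sum to -117, so each line sums to -117/3 = -39.
Column 1: -22 + (-10) + ? = -39, so (2,1) = -7.
Main diagonal needs -39; the known cells sum to -35, so (3,3) = -4.
From anti-diagonal, -39 − (-13 + (-10)) gives (1,3) = -16.
Row 1: -22 + (-16) + ? = -39, so (1,2) = -1.
The remaining cell in row 2 is (2,3) = -39 − (-20) = -19.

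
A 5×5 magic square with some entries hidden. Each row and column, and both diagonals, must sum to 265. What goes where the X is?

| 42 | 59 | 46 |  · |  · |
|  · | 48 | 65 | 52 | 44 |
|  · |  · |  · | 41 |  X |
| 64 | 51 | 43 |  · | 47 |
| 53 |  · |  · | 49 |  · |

From row 2, 265 − (48 + 65 + 52 + 44) gives (2,1) = 56.
Row 4 needs 265; the known cells sum to 205, so (4,4) = 60.
Column 1 must total 265; the given cells sum to 215, so (3,1) = 50.
Column 4 must total 265; the given cells sum to 202, so (1,4) = 63.
Row 1: 42 + 59 + 46 + 63 + ? = 265, so (1,5) = 55.
From anti-diagonal, 265 − (55 + 52 + 51 + 53) gives (3,3) = 54.
From column 3, 265 − (46 + 65 + 54 + 43) gives (5,3) = 57.
Main diagonal: 42 + 48 + 54 + 60 + ? = 265, so (5,5) = 61.
Row 5 needs 265; the known cells sum to 220, so (5,2) = 45.
From column 2, 265 − (59 + 48 + 51 + 45) gives (3,2) = 62.
Column 5 needs 265; the known cells sum to 207, so (3,5) = 58.

58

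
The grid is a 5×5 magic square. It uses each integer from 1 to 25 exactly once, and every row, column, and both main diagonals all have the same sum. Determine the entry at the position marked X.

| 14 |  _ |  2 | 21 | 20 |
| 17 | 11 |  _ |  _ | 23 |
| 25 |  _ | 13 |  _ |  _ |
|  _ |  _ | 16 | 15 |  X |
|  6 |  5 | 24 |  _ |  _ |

The entries are 1 through 25, which sum to 325, so each line sums to 325/5 = 65.
Row 1 needs 65; the known cells sum to 57, so (1,2) = 8.
Using column 1: 14 + 17 + 25 + 6 + ? → (4,1) = 65 − 62 = 3.
Column 3: 2 + 13 + 16 + 24 + ? = 65, so (2,3) = 10.
From main diagonal, 65 − (14 + 11 + 13 + 15) gives (5,5) = 12.
From row 2, 65 − (17 + 11 + 10 + 23) gives (2,4) = 4.
From row 5, 65 − (6 + 5 + 24 + 12) gives (5,4) = 18.
From column 4, 65 − (21 + 4 + 15 + 18) gives (3,4) = 7.
Anti-diagonal: 20 + 4 + 13 + 6 + ? = 65, so (4,2) = 22.
From row 4, 65 − (3 + 22 + 16 + 15) gives (4,5) = 9.

9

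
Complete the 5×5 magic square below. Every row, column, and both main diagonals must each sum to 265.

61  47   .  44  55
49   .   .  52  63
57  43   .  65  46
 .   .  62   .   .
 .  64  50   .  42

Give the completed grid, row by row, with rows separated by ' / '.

The remaining cell in row 1 is (1,3) = 265 − 207 = 58.
From row 3, 265 − (57 + 43 + 65 + 46) gives (3,3) = 54.
From column 3, 265 − (58 + 54 + 62 + 50) gives (2,3) = 41.
From column 5, 265 − (55 + 63 + 46 + 42) gives (4,5) = 59.
The remaining cell in row 2 is (2,2) = 265 − 205 = 60.
From column 2, 265 − (47 + 60 + 43 + 64) gives (4,2) = 51.
Using main diagonal: 61 + 60 + 54 + 42 + ? → (4,4) = 265 − 217 = 48.
Anti-diagonal: 55 + 52 + 54 + 51 + ? = 265, so (5,1) = 53.
Row 4 must total 265; the given cells sum to 220, so (4,1) = 45.
Row 5: 53 + 64 + 50 + 42 + ? = 265, so (5,4) = 56.

61 47 58 44 55 / 49 60 41 52 63 / 57 43 54 65 46 / 45 51 62 48 59 / 53 64 50 56 42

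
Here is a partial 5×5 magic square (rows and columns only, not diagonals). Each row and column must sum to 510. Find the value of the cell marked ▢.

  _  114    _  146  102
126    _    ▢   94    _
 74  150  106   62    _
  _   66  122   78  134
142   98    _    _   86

138

Row 3 needs 510; the known cells sum to 392, so (3,5) = 118.
From row 4, 510 − (66 + 122 + 78 + 134) gives (4,1) = 110.
Column 1: 126 + 74 + 110 + 142 + ? = 510, so (1,1) = 58.
Column 2 needs 510; the known cells sum to 428, so (2,2) = 82.
The remaining cell in column 4 is (5,4) = 510 − 380 = 130.
Column 5 must total 510; the given cells sum to 440, so (2,5) = 70.
The remaining cell in row 1 is (1,3) = 510 − 420 = 90.
Using row 2: 126 + 82 + 94 + 70 + ? → (2,3) = 510 − 372 = 138.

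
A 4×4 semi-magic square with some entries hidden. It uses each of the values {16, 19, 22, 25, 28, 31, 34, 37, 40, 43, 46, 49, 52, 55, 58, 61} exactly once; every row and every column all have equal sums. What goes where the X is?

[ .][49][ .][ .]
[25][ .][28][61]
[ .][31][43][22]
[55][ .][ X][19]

The 16 entries sum to 616, so each line sums to 616/4 = 154.
From row 2, 154 − (25 + 28 + 61) gives (2,2) = 40.
Using row 3: 31 + 43 + 22 + ? → (3,1) = 154 − 96 = 58.
From column 1, 154 − (25 + 58 + 55) gives (1,1) = 16.
Using column 2: 49 + 40 + 31 + ? → (4,2) = 154 − 120 = 34.
From column 4, 154 − (61 + 22 + 19) gives (1,4) = 52.
From row 1, 154 − (16 + 49 + 52) gives (1,3) = 37.
Row 4: 55 + 34 + 19 + ? = 154, so (4,3) = 46.

46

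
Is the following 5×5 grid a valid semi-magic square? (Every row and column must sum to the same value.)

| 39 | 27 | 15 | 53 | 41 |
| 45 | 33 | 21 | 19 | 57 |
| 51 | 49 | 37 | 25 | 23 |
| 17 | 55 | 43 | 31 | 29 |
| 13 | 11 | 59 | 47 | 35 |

Row 1: 39 + 27 + 15 + 53 + 41 = 175.
Row 2: 45 + 33 + 21 + 19 + 57 = 175.
Row 3: 51 + 49 + 37 + 25 + 23 = 185.
Row 4: 17 + 55 + 43 + 31 + 29 = 175.
Row 5: 13 + 11 + 59 + 47 + 35 = 165.
Column 1: 39 + 45 + 51 + 17 + 13 = 165.
Column 2: 27 + 33 + 49 + 55 + 11 = 175.
Column 3: 15 + 21 + 37 + 43 + 59 = 175.
Column 4: 53 + 19 + 25 + 31 + 47 = 175.
Column 5: 41 + 57 + 23 + 29 + 35 = 185.

No — row 1 sums to 175 but column 5 sums to 185.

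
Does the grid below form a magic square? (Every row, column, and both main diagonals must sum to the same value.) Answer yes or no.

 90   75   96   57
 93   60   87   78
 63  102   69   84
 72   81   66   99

Row 1: 90 + 75 + 96 + 57 = 318.
Row 2: 93 + 60 + 87 + 78 = 318.
Row 3: 63 + 102 + 69 + 84 = 318.
Row 4: 72 + 81 + 66 + 99 = 318.
Column 1: 90 + 93 + 63 + 72 = 318.
Column 2: 75 + 60 + 102 + 81 = 318.
Column 3: 96 + 87 + 69 + 66 = 318.
Column 4: 57 + 78 + 84 + 99 = 318.
Main diagonal: 90 + 60 + 69 + 99 = 318.
Anti-diagonal: 57 + 87 + 102 + 72 = 318.
All lines sum to 318.

Yes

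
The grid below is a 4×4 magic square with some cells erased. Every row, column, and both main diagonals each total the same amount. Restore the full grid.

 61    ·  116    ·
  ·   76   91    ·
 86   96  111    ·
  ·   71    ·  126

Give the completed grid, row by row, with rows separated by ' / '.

61 131 116 66 / 106 76 91 101 / 86 96 111 81 / 121 71 56 126

Main diagonal is already complete: 61 + 76 + 111 + 126 = 374, so that is the magic constant.
Row 3: 86 + 96 + 111 + ? = 374, so (3,4) = 81.
Column 2 needs 374; the known cells sum to 243, so (1,2) = 131.
Column 3 needs 374; the known cells sum to 318, so (4,3) = 56.
From row 1, 374 − (61 + 131 + 116) gives (1,4) = 66.
Row 4 must total 374; the given cells sum to 253, so (4,1) = 121.
From column 1, 374 − (61 + 86 + 121) gives (2,1) = 106.
Column 4 needs 374; the known cells sum to 273, so (2,4) = 101.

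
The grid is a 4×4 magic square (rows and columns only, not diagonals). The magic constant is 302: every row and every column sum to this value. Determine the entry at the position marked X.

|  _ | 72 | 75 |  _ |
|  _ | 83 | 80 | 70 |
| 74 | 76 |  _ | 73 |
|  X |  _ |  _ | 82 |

81

Row 2 must total 302; the given cells sum to 233, so (2,1) = 69.
The remaining cell in row 3 is (3,3) = 302 − 223 = 79.
Column 2 must total 302; the given cells sum to 231, so (4,2) = 71.
Column 3: 75 + 80 + 79 + ? = 302, so (4,3) = 68.
Column 4: 70 + 73 + 82 + ? = 302, so (1,4) = 77.
From row 1, 302 − (72 + 75 + 77) gives (1,1) = 78.
Row 4 must total 302; the given cells sum to 221, so (4,1) = 81.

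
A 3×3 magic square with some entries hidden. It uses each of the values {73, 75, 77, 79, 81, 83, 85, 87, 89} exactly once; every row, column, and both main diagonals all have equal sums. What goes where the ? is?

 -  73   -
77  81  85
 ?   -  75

79

The 9 entries sum to 729, so each line sums to 729/3 = 243.
From column 2, 243 − (73 + 81) gives (3,2) = 89.
Using column 3: 85 + 75 + ? → (1,3) = 243 − 160 = 83.
Main diagonal must total 243; the given cells sum to 156, so (1,1) = 87.
From anti-diagonal, 243 − (83 + 81) gives (3,1) = 79.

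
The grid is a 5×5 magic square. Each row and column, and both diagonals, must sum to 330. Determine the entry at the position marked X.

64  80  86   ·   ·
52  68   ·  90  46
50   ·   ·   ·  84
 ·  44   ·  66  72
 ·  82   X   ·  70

Row 2 needs 330; the known cells sum to 256, so (2,3) = 74.
Using column 2: 80 + 68 + 44 + 82 + ? → (3,2) = 330 − 274 = 56.
The remaining cell in column 5 is (1,5) = 330 − 272 = 58.
Using main diagonal: 64 + 68 + 66 + 70 + ? → (3,3) = 330 − 268 = 62.
Anti-diagonal: 58 + 90 + 62 + 44 + ? = 330, so (5,1) = 76.
Using row 1: 64 + 80 + 86 + 58 + ? → (1,4) = 330 − 288 = 42.
Row 3: 50 + 56 + 62 + 84 + ? = 330, so (3,4) = 78.
Column 1 must total 330; the given cells sum to 242, so (4,1) = 88.
From column 4, 330 − (42 + 90 + 78 + 66) gives (5,4) = 54.
Using row 4: 88 + 44 + 66 + 72 + ? → (4,3) = 330 − 270 = 60.
Row 5 must total 330; the given cells sum to 282, so (5,3) = 48.

48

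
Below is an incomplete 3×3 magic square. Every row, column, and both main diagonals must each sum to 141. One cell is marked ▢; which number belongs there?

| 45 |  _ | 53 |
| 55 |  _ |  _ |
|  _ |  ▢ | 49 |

51

The remaining cell in row 1 is (1,2) = 141 − 98 = 43.
Column 1 needs 141; the known cells sum to 100, so (3,1) = 41.
Column 3 must total 141; the given cells sum to 102, so (2,3) = 39.
Using main diagonal: 45 + 49 + ? → (2,2) = 141 − 94 = 47.
From row 3, 141 − (41 + 49) gives (3,2) = 51.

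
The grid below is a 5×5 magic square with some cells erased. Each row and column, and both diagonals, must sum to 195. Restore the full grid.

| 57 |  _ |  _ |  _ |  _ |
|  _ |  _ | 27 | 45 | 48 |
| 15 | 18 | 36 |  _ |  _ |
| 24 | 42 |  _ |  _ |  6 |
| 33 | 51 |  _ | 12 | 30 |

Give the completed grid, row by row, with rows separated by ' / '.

57 75 3 21 39 / 66 9 27 45 48 / 15 18 36 54 72 / 24 42 60 63 6 / 33 51 69 12 30

Row 5 needs 195; the known cells sum to 126, so (5,3) = 69.
Column 1: 57 + 15 + 24 + 33 + ? = 195, so (2,1) = 66.
Anti-diagonal: 45 + 36 + 42 + 33 + ? = 195, so (1,5) = 39.
Using row 2: 66 + 27 + 45 + 48 + ? → (2,2) = 195 − 186 = 9.
Column 2 needs 195; the known cells sum to 120, so (1,2) = 75.
The remaining cell in column 5 is (3,5) = 195 − 123 = 72.
Using main diagonal: 57 + 9 + 36 + 30 + ? → (4,4) = 195 − 132 = 63.
From row 3, 195 − (15 + 18 + 36 + 72) gives (3,4) = 54.
The remaining cell in row 4 is (4,3) = 195 − 135 = 60.
Column 3: 27 + 36 + 60 + 69 + ? = 195, so (1,3) = 3.
Column 4 must total 195; the given cells sum to 174, so (1,4) = 21.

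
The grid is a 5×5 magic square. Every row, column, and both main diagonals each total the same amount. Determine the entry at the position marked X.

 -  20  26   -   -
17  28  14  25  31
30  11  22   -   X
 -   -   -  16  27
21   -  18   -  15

19

Row 2 is complete and sums to 115; that is the magic constant.
The remaining cell in column 3 is (4,3) = 115 − 80 = 35.
Main diagonal needs 115; the known cells sum to 81, so (1,1) = 34.
The remaining cell in column 1 is (4,1) = 115 − 102 = 13.
Row 4 must total 115; the given cells sum to 91, so (4,2) = 24.
Column 2 must total 115; the given cells sum to 83, so (5,2) = 32.
Anti-diagonal: 25 + 22 + 24 + 21 + ? = 115, so (1,5) = 23.
Row 1 must total 115; the given cells sum to 103, so (1,4) = 12.
Using row 5: 21 + 32 + 18 + 15 + ? → (5,4) = 115 − 86 = 29.
Using column 4: 12 + 25 + 16 + 29 + ? → (3,4) = 115 − 82 = 33.
Column 5 must total 115; the given cells sum to 96, so (3,5) = 19.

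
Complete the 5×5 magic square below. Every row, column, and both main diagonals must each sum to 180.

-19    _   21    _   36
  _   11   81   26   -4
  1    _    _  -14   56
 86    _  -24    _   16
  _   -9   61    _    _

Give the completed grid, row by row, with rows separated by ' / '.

Using row 2: 11 + 81 + 26 + (-4) + ? → (2,1) = 180 − 114 = 66.
Column 1 must total 180; the given cells sum to 134, so (5,1) = 46.
Using column 3: 21 + 81 + (-24) + 61 + ? → (3,3) = 180 − 139 = 41.
From column 5, 180 − (36 + (-4) + 56 + 16) gives (5,5) = 76.
Using main diagonal: -19 + 11 + 41 + 76 + ? → (4,4) = 180 − 109 = 71.
Anti-diagonal must total 180; the given cells sum to 149, so (4,2) = 31.
Using row 3: 1 + 41 + (-14) + 56 + ? → (3,2) = 180 − 84 = 96.
Using row 5: 46 + (-9) + 61 + 76 + ? → (5,4) = 180 − 174 = 6.
Using column 2: 11 + 96 + 31 + (-9) + ? → (1,2) = 180 − 129 = 51.
Using column 4: 26 + (-14) + 71 + 6 + ? → (1,4) = 180 − 89 = 91.

-19 51 21 91 36 / 66 11 81 26 -4 / 1 96 41 -14 56 / 86 31 -24 71 16 / 46 -9 61 6 76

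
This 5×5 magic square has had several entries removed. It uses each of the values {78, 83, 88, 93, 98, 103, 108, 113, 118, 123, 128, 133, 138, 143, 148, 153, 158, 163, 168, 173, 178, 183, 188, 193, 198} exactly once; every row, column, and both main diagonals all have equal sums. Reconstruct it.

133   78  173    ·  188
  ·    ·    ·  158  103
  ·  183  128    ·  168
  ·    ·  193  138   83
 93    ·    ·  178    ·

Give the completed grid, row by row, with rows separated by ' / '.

133 78 173 118 188 / 198 143 88 158 103 / 113 183 128 98 168 / 153 123 193 138 83 / 93 163 108 178 148

The 25 entries sum to 3450, so each line sums to 3450/5 = 690.
From row 1, 690 − (133 + 78 + 173 + 188) gives (1,4) = 118.
From column 4, 690 − (118 + 158 + 138 + 178) gives (3,4) = 98.
Column 5 needs 690; the known cells sum to 542, so (5,5) = 148.
Main diagonal needs 690; the known cells sum to 547, so (2,2) = 143.
The remaining cell in anti-diagonal is (4,2) = 690 − 567 = 123.
Using row 3: 183 + 128 + 98 + 168 + ? → (3,1) = 690 − 577 = 113.
The remaining cell in row 4 is (4,1) = 690 − 537 = 153.
Using column 1: 133 + 113 + 153 + 93 + ? → (2,1) = 690 − 492 = 198.
Column 2 must total 690; the given cells sum to 527, so (5,2) = 163.
Row 2 needs 690; the known cells sum to 602, so (2,3) = 88.
Row 5: 93 + 163 + 178 + 148 + ? = 690, so (5,3) = 108.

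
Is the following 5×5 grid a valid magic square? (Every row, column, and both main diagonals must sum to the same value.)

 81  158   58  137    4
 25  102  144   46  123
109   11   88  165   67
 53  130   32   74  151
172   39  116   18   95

Row 1: 81 + 158 + 58 + 137 + 4 = 438.
Row 2: 25 + 102 + 144 + 46 + 123 = 440.
Row 3: 109 + 11 + 88 + 165 + 67 = 440.
Row 4: 53 + 130 + 32 + 74 + 151 = 440.
Row 5: 172 + 39 + 116 + 18 + 95 = 440.
Column 1: 81 + 25 + 109 + 53 + 172 = 440.
Column 2: 158 + 102 + 11 + 130 + 39 = 440.
Column 3: 58 + 144 + 88 + 32 + 116 = 438.
Column 4: 137 + 46 + 165 + 74 + 18 = 440.
Column 5: 4 + 123 + 67 + 151 + 95 = 440.
Main diagonal: 81 + 102 + 88 + 74 + 95 = 440.
Anti-diagonal: 4 + 46 + 88 + 130 + 172 = 440.

No — column 3 sums to 438 but column 4 sums to 440.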